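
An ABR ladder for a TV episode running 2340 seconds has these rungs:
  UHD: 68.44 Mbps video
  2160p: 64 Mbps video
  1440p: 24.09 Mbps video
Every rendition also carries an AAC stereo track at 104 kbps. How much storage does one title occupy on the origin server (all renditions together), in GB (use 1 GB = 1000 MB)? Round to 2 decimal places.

Audio: 104 kbps = 0.104 Mbps.
Sum of rendition bitrates: (68.44+0.104) + (64+0.104) + (24.09+0.104) = 156.842 Mbps.
× 2340 s = 367,010 Mb = 45,876 MB = 45.88 GB.

45.88 GB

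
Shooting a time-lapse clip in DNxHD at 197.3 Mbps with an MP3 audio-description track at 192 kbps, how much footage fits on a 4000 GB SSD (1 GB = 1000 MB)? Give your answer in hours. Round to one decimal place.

Audio: 192 kbps = 0.192 Mbps.
Total bitrate: 197.3 + 0.192 = 197.492 Mbps.
Capacity: 4000 GB = 32,000,000 Mb.
Recording time: 32,000,000 / 197.492 = 162,032 s ≈ 45.0 hours.

45.0 hours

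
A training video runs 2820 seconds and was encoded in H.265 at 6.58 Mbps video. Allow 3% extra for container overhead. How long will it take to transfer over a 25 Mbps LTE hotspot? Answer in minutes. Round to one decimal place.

12.7 minutes

File: 6.580 Mbps × 2820 s = 18555.6 Mb.
With 3% container overhead: ×1.03. → 19112.3 Mb.
At 25 Mbps: 19112.3 / 25 = 764.5 s ≈ 12.7 minutes.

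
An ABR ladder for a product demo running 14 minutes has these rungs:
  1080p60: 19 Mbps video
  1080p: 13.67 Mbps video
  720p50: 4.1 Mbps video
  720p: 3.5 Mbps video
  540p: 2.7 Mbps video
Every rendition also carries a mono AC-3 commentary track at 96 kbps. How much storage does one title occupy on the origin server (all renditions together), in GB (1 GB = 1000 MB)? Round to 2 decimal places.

14 min = 840 s
Audio: 96 kbps = 0.096 Mbps.
Sum of rendition bitrates: (19+0.096) + (13.67+0.096) + (4.1+0.096) + (3.5+0.096) + (2.7+0.096) = 43.450 Mbps.
× 840 s = 36,498 Mb = 4,562 MB = 4.562 GB.

4.56 GB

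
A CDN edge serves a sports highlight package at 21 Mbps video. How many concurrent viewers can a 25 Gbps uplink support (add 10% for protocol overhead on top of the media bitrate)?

1082

On the wire with 10% overhead: 23.100 Mbps.
25 Gbps = 25,000 Mbps; 25,000 / 23.100 = 1082.25 → 1082 viewers.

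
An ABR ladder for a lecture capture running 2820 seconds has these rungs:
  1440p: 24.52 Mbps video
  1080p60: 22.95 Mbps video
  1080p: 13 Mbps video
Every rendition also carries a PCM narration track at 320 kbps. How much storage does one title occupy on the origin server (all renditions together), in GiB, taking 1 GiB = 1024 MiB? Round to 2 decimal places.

20.17 GiB

Audio: 320 kbps = 0.320 Mbps.
Sum of rendition bitrates: (24.52+0.320) + (22.95+0.320) + (13+0.320) = 61.430 Mbps.
× 2820 s = 173,233 Mb = 21,654 MB = 20.17 GiB.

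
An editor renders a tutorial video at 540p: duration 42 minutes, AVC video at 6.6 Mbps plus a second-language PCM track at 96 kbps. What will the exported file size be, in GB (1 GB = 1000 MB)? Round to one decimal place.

42 min = 2520 s
Audio: 96 kbps = 0.096 Mbps.
Total bitrate: 6.6 + 0.096 = 6.696 Mbps.
Stream data: 6.696 Mbps × 2520 s = 16873.9 Mb.
16,874 Mb ÷ 8 = 2,109 MB → 2.109 GB.

2.1 GB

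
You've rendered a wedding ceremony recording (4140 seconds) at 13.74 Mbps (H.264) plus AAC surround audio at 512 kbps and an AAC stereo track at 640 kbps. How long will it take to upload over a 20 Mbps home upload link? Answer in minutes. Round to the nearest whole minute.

51 minutes

Audio total: 512 + 640 = 1152 kbps = 1.152 Mbps.
Total bitrate: 14.892 Mbps.
File: 14.892 Mbps × 4140 s = 61652.9 Mb.
At 20 Mbps: 61652.9 / 20 = 3082.6 s ≈ 51.4 minutes.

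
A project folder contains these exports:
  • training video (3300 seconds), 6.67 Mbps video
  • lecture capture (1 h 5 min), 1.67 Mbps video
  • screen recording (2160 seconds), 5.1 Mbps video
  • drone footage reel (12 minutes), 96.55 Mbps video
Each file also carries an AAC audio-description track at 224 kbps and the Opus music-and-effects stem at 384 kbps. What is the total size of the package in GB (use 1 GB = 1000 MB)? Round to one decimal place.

Audio total: 224 + 384 = 608 kbps = 0.608 Mbps.
training video: 7.278 Mbps × 3300 s = 24017.4 Mb
lecture capture: 2.278 Mbps × 3900 s = 8884.2 Mb
screen recording: 5.708 Mbps × 2160 s = 12329.3 Mb
drone footage reel: 97.158 Mbps × 720 s = 69953.8 Mb
Total: 115184.6 Mb = 14398.1 MB.
= 14.40 GB.

14.4 GB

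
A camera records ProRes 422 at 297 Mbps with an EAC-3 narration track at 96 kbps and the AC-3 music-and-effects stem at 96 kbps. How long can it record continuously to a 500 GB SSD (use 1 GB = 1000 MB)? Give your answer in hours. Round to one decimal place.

3.7 hours

Audio total: 96 + 96 = 192 kbps = 0.192 Mbps.
Total bitrate: 297 + 0.192 = 297.192 Mbps.
Capacity: 500 GB = 4,000,000 Mb.
Recording time: 4,000,000 / 297.192 = 13,459 s ≈ 3.74 hours.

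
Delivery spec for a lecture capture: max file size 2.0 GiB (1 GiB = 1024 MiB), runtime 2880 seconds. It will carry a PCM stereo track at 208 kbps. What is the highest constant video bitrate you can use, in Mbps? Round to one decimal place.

Budget: 2.0 GiB = 17179.9 Mb.
Total bitrate budget: 17179.9 Mb / 2880 s = 5.965 Mbps.
Audio: 208 kbps = 0.208 Mbps.
Video: 5.965 − 0.208 = 5.757 Mbps.

5.8 Mbps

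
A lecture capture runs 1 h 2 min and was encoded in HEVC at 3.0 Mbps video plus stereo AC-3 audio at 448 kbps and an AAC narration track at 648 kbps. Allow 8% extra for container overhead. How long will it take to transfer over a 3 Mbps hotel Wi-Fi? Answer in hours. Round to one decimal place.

1 h 2 min = 62 min = 3720 s
Audio total: 448 + 648 = 1096 kbps = 1.096 Mbps.
Total bitrate: 4.096 Mbps.
File: 4.096 Mbps × 3720 s = 15237.1 Mb.
With 8% container overhead: ×1.08. → 16456.1 Mb.
At 3 Mbps: 16456.1 / 3 = 5485.4 s ≈ 1.52 hours.

1.5 hours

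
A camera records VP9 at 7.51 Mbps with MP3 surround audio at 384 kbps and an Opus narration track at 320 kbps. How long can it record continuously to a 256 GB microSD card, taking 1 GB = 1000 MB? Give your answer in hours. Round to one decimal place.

Audio total: 384 + 320 = 704 kbps = 0.704 Mbps.
Total bitrate: 7.51 + 0.704 = 8.214 Mbps.
Capacity: 256 GB = 2,048,000 Mb.
Recording time: 2,048,000 / 8.214 = 249,330 s ≈ 69.3 hours.

69.3 hours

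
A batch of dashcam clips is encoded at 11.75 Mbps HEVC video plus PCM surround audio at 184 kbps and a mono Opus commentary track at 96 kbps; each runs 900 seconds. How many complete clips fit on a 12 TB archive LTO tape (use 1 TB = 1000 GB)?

8866

Audio total: 184 + 96 = 280 kbps = 0.280 Mbps.
Total bitrate: 12.030 Mbps.
Per item: 12.030 Mbps × 900 s = 10,827 Mb = 1,353 MB.
Capacity: 12 TB = 96,000,000 Mb; 8866.72 items → 8866 complete.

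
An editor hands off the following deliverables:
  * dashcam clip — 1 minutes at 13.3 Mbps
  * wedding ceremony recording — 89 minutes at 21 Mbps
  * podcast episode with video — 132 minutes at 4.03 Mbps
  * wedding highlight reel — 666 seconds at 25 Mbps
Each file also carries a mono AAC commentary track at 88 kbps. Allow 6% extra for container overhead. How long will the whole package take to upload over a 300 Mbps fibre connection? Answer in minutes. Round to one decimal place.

Audio: 88 kbps = 0.088 Mbps.
dashcam clip: 13.388 Mbps × 60 s × 1.06 = 851.5 Mb
wedding ceremony recording: 21.088 Mbps × 5340 s × 1.06 = 119366.5 Mb
podcast episode with video: 4.118 Mbps × 7920 s × 1.06 = 34571.4 Mb
wedding highlight reel: 25.088 Mbps × 666 s × 1.06 = 17711.1 Mb
Total: 172500.6 Mb = 21562.6 MB.
At 300 Mbps: 172500.6 / 300 = 575 s ≈ 9.58 minutes.

9.6 minutes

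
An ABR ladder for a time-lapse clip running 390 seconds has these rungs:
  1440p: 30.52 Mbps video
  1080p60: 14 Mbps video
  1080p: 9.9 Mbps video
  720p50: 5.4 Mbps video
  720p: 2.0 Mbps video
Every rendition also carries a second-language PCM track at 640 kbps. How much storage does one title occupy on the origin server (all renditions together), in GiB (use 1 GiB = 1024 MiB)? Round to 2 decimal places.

Audio: 640 kbps = 0.640 Mbps.
Sum of rendition bitrates: (30.52+0.640) + (14+0.640) + (9.9+0.640) + (5.4+0.640) + (2.0+0.640) = 65.020 Mbps.
× 390 s = 25,358 Mb = 3,170 MB = 2.952 GiB.

2.95 GiB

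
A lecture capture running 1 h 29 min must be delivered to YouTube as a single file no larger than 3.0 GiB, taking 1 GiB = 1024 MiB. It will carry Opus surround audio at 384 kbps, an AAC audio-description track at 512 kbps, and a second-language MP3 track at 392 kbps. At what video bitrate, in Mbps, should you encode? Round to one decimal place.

3.5 Mbps

Budget: 3.0 GiB = 25769.8 Mb.
1 h 29 min = 89 min = 5340 s
Total bitrate budget: 25769.8 Mb / 5340 s = 4.826 Mbps.
Audio total: 384 + 512 + 392 = 1288 kbps = 1.288 Mbps.
Video: 4.826 − 1.288 = 3.538 Mbps.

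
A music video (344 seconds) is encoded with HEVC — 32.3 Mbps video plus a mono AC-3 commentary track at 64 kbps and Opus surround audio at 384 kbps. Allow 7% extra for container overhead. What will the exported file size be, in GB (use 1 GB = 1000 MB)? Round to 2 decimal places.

1.51 GB

Audio total: 64 + 384 = 448 kbps = 0.448 Mbps.
Total bitrate: 32.3 + 0.448 = 32.748 Mbps.
Stream data: 32.748 Mbps × 344 s = 11265.3 Mb.
With 7% container overhead: ×1.07.
12,054 Mb ÷ 8 = 1,507 MB → 1.507 GB.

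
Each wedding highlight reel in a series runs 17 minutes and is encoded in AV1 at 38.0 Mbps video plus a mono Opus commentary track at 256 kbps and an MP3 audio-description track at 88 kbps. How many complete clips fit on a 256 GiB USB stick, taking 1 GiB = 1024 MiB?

56

17 min = 1020 s
Audio total: 256 + 88 = 344 kbps = 0.344 Mbps.
Total bitrate: 38.344 Mbps.
Per item: 38.344 Mbps × 1020 s = 39,111 Mb = 4,889 MB.
Capacity: 256 GiB = 2,199,023 Mb; 56.23 items → 56 complete.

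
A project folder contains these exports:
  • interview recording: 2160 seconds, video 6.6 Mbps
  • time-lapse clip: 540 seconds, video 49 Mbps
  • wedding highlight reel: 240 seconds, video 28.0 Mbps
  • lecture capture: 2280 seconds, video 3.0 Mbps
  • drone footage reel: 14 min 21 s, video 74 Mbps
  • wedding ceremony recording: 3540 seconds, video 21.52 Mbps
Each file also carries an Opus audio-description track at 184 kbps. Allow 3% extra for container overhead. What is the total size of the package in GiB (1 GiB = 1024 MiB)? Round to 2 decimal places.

Audio: 184 kbps = 0.184 Mbps.
interview recording: 6.784 Mbps × 2160 s × 1.03 = 15093.0 Mb
time-lapse clip: 49.184 Mbps × 540 s × 1.03 = 27356.1 Mb
wedding highlight reel: 28.184 Mbps × 240 s × 1.03 = 6967.1 Mb
lecture capture: 3.184 Mbps × 2280 s × 1.03 = 7477.3 Mb
drone footage reel: 74.184 Mbps × 861 s × 1.03 = 65788.6 Mb
wedding ceremony recording: 21.704 Mbps × 3540 s × 1.03 = 79137.1 Mb
Total: 201819.3 Mb = 25227.4 MB.
= 23.49 GiB.

23.49 GiB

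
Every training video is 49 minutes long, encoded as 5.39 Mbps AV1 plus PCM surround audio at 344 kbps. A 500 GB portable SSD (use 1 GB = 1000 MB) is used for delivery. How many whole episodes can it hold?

49 min = 2940 s
Audio: 344 kbps = 0.344 Mbps.
Total bitrate: 5.734 Mbps.
Per item: 5.734 Mbps × 2940 s = 16,858 Mb = 2,107 MB.
Capacity: 500 GB = 4,000,000 Mb; 237.28 items → 237 complete.

237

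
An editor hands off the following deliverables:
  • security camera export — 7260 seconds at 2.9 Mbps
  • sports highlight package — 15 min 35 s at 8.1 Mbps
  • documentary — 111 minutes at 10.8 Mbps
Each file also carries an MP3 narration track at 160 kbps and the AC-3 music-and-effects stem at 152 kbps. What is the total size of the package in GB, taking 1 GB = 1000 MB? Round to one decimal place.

Audio total: 160 + 152 = 312 kbps = 0.312 Mbps.
security camera export: 3.212 Mbps × 7260 s = 23319.1 Mb
sports highlight package: 8.412 Mbps × 935 s = 7865.2 Mb
documentary: 11.112 Mbps × 6660 s = 74005.9 Mb
Total: 105190.3 Mb = 13148.8 MB.
= 13.15 GB.

13.1 GB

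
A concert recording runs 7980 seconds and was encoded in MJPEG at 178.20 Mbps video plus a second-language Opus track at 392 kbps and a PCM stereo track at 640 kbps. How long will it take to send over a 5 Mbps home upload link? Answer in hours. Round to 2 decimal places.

79.46 hours

Audio total: 392 + 640 = 1032 kbps = 1.032 Mbps.
Total bitrate: 179.232 Mbps.
File: 179.232 Mbps × 7980 s = 1430271.4 Mb.
At 5 Mbps: 1430271.4 / 5 = 286054.3 s ≈ 79.5 hours.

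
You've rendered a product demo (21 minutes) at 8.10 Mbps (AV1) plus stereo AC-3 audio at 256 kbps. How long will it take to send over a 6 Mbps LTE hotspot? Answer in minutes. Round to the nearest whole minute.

21 min = 1260 s
Audio: 256 kbps = 0.256 Mbps.
Total bitrate: 8.356 Mbps.
File: 8.356 Mbps × 1260 s = 10528.6 Mb.
At 6 Mbps: 10528.6 / 6 = 1754.8 s ≈ 29.2 minutes.

29 minutes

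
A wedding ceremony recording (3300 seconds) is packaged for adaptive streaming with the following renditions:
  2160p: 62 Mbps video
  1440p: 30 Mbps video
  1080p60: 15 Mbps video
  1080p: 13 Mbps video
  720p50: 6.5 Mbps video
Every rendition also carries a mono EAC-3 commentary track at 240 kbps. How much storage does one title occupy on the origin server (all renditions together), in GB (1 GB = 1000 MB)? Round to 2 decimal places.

Audio: 240 kbps = 0.240 Mbps.
Sum of rendition bitrates: (62+0.240) + (30+0.240) + (15+0.240) + (13+0.240) + (6.5+0.240) = 127.700 Mbps.
× 3300 s = 421,410 Mb = 52,676 MB = 52.68 GB.

52.68 GB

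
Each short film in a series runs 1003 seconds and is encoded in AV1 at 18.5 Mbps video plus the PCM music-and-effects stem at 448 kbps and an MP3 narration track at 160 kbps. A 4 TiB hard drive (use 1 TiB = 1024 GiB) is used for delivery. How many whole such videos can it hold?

Audio total: 448 + 160 = 608 kbps = 0.608 Mbps.
Total bitrate: 19.108 Mbps.
Per item: 19.108 Mbps × 1003 s = 19,165 Mb = 2,396 MB.
Capacity: 4 TiB = 35,184,372 Mb; 1835.83 items → 1835 complete.

1835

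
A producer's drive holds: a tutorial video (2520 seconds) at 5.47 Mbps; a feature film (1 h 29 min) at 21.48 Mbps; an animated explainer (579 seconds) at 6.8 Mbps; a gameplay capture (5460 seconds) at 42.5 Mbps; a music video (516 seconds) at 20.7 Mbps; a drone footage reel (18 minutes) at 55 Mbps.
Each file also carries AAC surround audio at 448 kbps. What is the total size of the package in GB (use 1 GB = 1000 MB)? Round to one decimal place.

Audio: 448 kbps = 0.448 Mbps.
tutorial video: 5.918 Mbps × 2520 s = 14913.4 Mb
feature film: 21.928 Mbps × 5340 s = 117095.5 Mb
animated explainer: 7.248 Mbps × 579 s = 4196.6 Mb
gameplay capture: 42.948 Mbps × 5460 s = 234496.1 Mb
music video: 21.148 Mbps × 516 s = 10912.4 Mb
drone footage reel: 55.448 Mbps × 1080 s = 59883.8 Mb
Total: 441497.8 Mb = 55187.2 MB.
= 55.19 GB.

55.2 GB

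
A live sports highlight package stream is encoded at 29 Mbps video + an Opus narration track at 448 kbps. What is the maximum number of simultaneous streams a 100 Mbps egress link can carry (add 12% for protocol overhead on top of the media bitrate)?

3

Audio: 448 kbps = 0.448 Mbps.
Per-viewer media rate: 29.448 Mbps.
On the wire with 12% overhead: 32.982 Mbps.
100 Mbps = 100.0 Mbps; 100.0 / 32.982 = 3.03 → 3 viewers.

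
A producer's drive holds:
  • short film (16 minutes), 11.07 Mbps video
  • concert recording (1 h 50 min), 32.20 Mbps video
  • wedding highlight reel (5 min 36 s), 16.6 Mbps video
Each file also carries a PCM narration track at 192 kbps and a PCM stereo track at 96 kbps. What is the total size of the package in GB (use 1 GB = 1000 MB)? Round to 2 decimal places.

Audio total: 192 + 96 = 288 kbps = 0.288 Mbps.
short film: 11.358 Mbps × 960 s = 10903.7 Mb
concert recording: 32.488 Mbps × 6600 s = 214420.8 Mb
wedding highlight reel: 16.888 Mbps × 336 s = 5674.4 Mb
Total: 230998.8 Mb = 28874.9 MB.
= 28.87 GB.

28.87 GB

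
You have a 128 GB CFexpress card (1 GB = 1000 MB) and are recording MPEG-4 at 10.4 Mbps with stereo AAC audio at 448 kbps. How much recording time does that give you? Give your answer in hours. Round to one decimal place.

Audio: 448 kbps = 0.448 Mbps.
Total bitrate: 10.4 + 0.448 = 10.848 Mbps.
Capacity: 128 GB = 1,024,000 Mb.
Recording time: 1,024,000 / 10.848 = 94,395 s ≈ 26.2 hours.

26.2 hours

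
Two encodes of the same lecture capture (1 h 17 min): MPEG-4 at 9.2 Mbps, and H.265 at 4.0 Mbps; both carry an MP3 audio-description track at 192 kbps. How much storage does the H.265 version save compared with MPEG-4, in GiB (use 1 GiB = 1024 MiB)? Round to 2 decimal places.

2.80 GiB

1 h 17 min = 77 min = 4620 s
Audio: 192 kbps = 0.192 Mbps.
MPEG-4: 9.392 Mbps × 4620 s = 43391.0 Mb = 5.051 GiB.
H.265: 4.192 Mbps × 4620 s = 19367.0 Mb = 2.255 GiB.
Saving: 5.051 − 2.255 = 2.797 GiB.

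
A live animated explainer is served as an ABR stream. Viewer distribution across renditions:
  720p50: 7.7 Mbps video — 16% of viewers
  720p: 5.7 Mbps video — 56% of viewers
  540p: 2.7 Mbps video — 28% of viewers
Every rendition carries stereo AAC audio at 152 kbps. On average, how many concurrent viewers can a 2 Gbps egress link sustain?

375

Audio: 152 kbps = 0.152 Mbps.
Average per-viewer bitrate: 0.16×7.852 + 0.56×5.852 + 0.28×2.852 = 5.332 Mbps.
2 Gbps = 2,000 Mbps; 2,000 / 5.332 = 375.09 → 375.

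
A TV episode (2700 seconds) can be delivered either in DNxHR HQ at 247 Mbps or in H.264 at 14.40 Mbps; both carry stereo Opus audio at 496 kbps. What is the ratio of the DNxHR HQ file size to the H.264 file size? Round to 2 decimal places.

Audio: 496 kbps = 0.496 Mbps.
DNxHR HQ: 247.496 Mbps × 2700 s = 668239.2 Mb = 83.530 GB.
H.264: 14.896 Mbps × 2700 s = 40219.2 Mb = 5.027 GB.
Ratio: 83.530 / 5.027 = 16.615.

16.61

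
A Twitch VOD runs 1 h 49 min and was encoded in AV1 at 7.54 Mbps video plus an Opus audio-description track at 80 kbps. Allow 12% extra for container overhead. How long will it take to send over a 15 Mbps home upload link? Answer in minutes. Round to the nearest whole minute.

62 minutes

1 h 49 min = 109 min = 6540 s
Audio: 80 kbps = 0.080 Mbps.
Total bitrate: 7.620 Mbps.
File: 7.620 Mbps × 6540 s = 49834.8 Mb.
With 12% container overhead: ×1.12. → 55815.0 Mb.
At 15 Mbps: 55815.0 / 15 = 3721.0 s ≈ 62 minutes.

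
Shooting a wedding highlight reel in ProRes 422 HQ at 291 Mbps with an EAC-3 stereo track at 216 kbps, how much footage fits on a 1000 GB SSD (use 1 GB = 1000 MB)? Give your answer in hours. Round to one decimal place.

Audio: 216 kbps = 0.216 Mbps.
Total bitrate: 291 + 0.216 = 291.216 Mbps.
Capacity: 1000 GB = 8,000,000 Mb.
Recording time: 8,000,000 / 291.216 = 27,471 s ≈ 7.63 hours.

7.6 hours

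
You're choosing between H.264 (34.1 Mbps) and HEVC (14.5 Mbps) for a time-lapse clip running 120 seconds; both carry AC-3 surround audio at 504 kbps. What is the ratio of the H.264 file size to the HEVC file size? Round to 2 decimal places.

2.31

Audio: 504 kbps = 0.504 Mbps.
H.264: 34.604 Mbps × 120 s = 4152.5 Mb = 519.060 MB.
HEVC: 15.004 Mbps × 120 s = 1800.5 Mb = 225.060 MB.
Ratio: 519.060 / 225.060 = 2.306.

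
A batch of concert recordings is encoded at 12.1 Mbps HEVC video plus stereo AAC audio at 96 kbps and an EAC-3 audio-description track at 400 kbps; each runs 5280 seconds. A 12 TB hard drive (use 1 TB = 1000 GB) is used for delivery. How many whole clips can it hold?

Audio total: 96 + 400 = 496 kbps = 0.496 Mbps.
Total bitrate: 12.596 Mbps.
Per item: 12.596 Mbps × 5280 s = 66,507 Mb = 8,313 MB.
Capacity: 12 TB = 96,000,000 Mb; 1443.46 items → 1443 complete.

1443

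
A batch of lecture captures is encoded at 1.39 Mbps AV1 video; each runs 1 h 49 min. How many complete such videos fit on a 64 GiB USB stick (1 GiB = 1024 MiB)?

60

1 h 49 min = 109 min = 6540 s
Per item: 1.390 Mbps × 6540 s = 9,091 Mb = 1,136 MB.
Capacity: 64 GiB = 549,756 Mb; 60.48 items → 60 complete.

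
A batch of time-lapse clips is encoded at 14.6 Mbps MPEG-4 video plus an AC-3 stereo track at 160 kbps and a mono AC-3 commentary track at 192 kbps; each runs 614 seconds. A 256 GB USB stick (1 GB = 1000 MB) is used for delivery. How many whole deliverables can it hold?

Audio total: 160 + 192 = 352 kbps = 0.352 Mbps.
Total bitrate: 14.952 Mbps.
Per item: 14.952 Mbps × 614 s = 9,181 Mb = 1,148 MB.
Capacity: 256 GB = 2,048,000 Mb; 223.08 items → 223 complete.

223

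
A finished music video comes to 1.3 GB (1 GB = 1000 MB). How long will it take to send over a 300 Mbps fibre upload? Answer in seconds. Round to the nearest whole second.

35 seconds

File: 1.3 GB = 10400.0 Mb.
At 300 Mbps: 10400.0 / 300 = 34.7 s ≈ 34.7 seconds.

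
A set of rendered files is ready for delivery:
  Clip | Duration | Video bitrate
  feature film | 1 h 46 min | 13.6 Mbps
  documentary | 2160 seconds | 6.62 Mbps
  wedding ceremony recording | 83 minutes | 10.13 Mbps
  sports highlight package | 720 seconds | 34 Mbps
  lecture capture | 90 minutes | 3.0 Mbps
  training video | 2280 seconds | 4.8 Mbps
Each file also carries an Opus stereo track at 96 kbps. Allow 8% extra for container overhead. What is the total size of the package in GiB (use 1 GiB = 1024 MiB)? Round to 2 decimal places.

Audio: 96 kbps = 0.096 Mbps.
feature film: 13.696 Mbps × 6360 s × 1.08 = 94075.1 Mb
documentary: 6.716 Mbps × 2160 s × 1.08 = 15667.1 Mb
wedding ceremony recording: 10.226 Mbps × 4980 s × 1.08 = 54999.5 Mb
sports highlight package: 34.096 Mbps × 720 s × 1.08 = 26513.0 Mb
lecture capture: 3.096 Mbps × 5400 s × 1.08 = 18055.9 Mb
training video: 4.896 Mbps × 2280 s × 1.08 = 12055.9 Mb
Total: 221366.5 Mb = 27670.8 MB.
= 25.77 GiB.

25.77 GiB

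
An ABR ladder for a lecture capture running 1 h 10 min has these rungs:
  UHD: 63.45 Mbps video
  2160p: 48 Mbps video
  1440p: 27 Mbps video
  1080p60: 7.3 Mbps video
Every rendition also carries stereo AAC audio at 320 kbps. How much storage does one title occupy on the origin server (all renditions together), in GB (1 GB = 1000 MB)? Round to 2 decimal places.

1 h 10 min = 70 min = 4200 s
Audio: 320 kbps = 0.320 Mbps.
Sum of rendition bitrates: (63.45+0.320) + (48+0.320) + (27+0.320) + (7.3+0.320) = 147.030 Mbps.
× 4200 s = 617,526 Mb = 77,191 MB = 77.19 GB.

77.19 GB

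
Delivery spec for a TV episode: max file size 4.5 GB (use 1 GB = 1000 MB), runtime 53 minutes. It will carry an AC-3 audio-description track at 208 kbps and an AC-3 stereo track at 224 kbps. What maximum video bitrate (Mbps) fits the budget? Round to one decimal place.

Budget: 4.5 GB = 36000.0 Mb.
53 min = 3180 s
Total bitrate budget: 36000.0 Mb / 3180 s = 11.321 Mbps.
Audio total: 208 + 224 = 432 kbps = 0.432 Mbps.
Video: 11.321 − 0.432 = 10.889 Mbps.

10.9 Mbps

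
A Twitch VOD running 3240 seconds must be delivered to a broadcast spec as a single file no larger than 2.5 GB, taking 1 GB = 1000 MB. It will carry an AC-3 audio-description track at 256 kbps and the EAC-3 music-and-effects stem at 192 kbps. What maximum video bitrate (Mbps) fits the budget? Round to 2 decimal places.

Budget: 2.5 GB = 20000.0 Mb.
Total bitrate budget: 20000.0 Mb / 3240 s = 6.173 Mbps.
Audio total: 256 + 192 = 448 kbps = 0.448 Mbps.
Video: 6.173 − 0.448 = 5.725 Mbps.

5.72 Mbps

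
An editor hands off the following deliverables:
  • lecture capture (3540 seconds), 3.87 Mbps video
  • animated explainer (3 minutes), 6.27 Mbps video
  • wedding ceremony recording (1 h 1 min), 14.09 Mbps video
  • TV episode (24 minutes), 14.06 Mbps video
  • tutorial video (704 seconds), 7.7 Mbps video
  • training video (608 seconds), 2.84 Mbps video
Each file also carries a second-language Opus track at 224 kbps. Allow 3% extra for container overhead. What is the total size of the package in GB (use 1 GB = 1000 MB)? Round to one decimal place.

Audio: 224 kbps = 0.224 Mbps.
lecture capture: 4.094 Mbps × 3540 s × 1.03 = 14927.5 Mb
animated explainer: 6.494 Mbps × 180 s × 1.03 = 1204.0 Mb
wedding ceremony recording: 14.314 Mbps × 3660 s × 1.03 = 53960.9 Mb
TV episode: 14.284 Mbps × 1440 s × 1.03 = 21186.0 Mb
tutorial video: 7.924 Mbps × 704 s × 1.03 = 5745.9 Mb
training video: 3.064 Mbps × 608 s × 1.03 = 1918.8 Mb
Total: 98943.1 Mb = 12367.9 MB.
= 12.37 GB.

12.4 GB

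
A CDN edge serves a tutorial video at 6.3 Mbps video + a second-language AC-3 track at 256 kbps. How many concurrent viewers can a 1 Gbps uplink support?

Audio: 256 kbps = 0.256 Mbps.
Per-viewer media rate: 6.556 Mbps.
1 Gbps = 1,000 Mbps; 1,000 / 6.556 = 152.53 → 152 viewers.

152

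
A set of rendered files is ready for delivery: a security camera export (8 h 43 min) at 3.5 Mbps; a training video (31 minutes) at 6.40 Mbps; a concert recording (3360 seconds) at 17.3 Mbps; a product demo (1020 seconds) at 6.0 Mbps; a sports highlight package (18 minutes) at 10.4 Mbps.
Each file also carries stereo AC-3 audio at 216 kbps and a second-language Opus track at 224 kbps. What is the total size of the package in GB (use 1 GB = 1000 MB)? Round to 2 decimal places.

26.78 GB

Audio total: 216 + 224 = 440 kbps = 0.440 Mbps.
security camera export: 3.940 Mbps × 31380 s = 123637.2 Mb
training video: 6.840 Mbps × 1860 s = 12722.4 Mb
concert recording: 17.740 Mbps × 3360 s = 59606.4 Mb
product demo: 6.440 Mbps × 1020 s = 6568.8 Mb
sports highlight package: 10.840 Mbps × 1080 s = 11707.2 Mb
Total: 214242.0 Mb = 26780.2 MB.
= 26.78 GB.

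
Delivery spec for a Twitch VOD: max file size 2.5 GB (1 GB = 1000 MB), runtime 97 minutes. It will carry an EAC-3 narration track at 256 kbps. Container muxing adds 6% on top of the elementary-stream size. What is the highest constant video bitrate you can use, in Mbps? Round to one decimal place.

3.0 Mbps

Budget: 2.5 GB = 20000.0 Mb.
Stream payload after overhead: 20000.0 / 1.06 = 18867.9 Mb.
97 min = 5820 s
Total bitrate budget: 18867.9 Mb / 5820 s = 3.242 Mbps.
Audio: 256 kbps = 0.256 Mbps.
Video: 3.242 − 0.256 = 2.986 Mbps.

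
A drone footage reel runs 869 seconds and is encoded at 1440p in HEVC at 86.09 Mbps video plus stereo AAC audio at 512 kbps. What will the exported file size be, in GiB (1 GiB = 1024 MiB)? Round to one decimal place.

8.8 GiB

Audio: 512 kbps = 0.512 Mbps.
Total bitrate: 86.09 + 0.512 = 86.602 Mbps.
Stream data: 86.602 Mbps × 869 s = 75257.1 Mb.
75,257 Mb = 9,407,142,250 bytes ÷ 1,073,741,824 = 8.761 GiB.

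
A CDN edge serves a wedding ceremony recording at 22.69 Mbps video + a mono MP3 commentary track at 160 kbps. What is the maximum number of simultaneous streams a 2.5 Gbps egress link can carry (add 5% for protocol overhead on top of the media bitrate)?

Audio: 160 kbps = 0.160 Mbps.
Per-viewer media rate: 22.850 Mbps.
On the wire with 5% overhead: 23.992 Mbps.
2.5 Gbps = 2,500 Mbps; 2,500 / 23.992 = 104.20 → 104 viewers.

104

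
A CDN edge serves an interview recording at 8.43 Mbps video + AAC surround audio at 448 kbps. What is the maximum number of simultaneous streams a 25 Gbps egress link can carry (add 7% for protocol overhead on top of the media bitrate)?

Audio: 448 kbps = 0.448 Mbps.
Per-viewer media rate: 8.878 Mbps.
On the wire with 7% overhead: 9.499 Mbps.
25 Gbps = 25,000 Mbps; 25,000 / 9.499 = 2631.73 → 2631 viewers.

2631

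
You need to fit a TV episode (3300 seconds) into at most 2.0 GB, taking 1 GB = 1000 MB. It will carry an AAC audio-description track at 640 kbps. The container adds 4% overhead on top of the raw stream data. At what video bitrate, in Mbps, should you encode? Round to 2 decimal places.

Budget: 2.0 GB = 16000.0 Mb.
Stream payload after overhead: 16000.0 / 1.04 = 15384.6 Mb.
Total bitrate budget: 15384.6 Mb / 3300 s = 4.662 Mbps.
Audio: 640 kbps = 0.640 Mbps.
Video: 4.662 − 0.640 = 4.022 Mbps.

4.02 Mbps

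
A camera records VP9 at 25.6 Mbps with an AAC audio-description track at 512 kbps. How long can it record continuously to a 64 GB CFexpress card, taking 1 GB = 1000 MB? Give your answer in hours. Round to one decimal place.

5.4 hours

Audio: 512 kbps = 0.512 Mbps.
Total bitrate: 25.6 + 0.512 = 26.112 Mbps.
Capacity: 64 GB = 512,000 Mb.
Recording time: 512,000 / 26.112 = 19,608 s ≈ 5.45 hours.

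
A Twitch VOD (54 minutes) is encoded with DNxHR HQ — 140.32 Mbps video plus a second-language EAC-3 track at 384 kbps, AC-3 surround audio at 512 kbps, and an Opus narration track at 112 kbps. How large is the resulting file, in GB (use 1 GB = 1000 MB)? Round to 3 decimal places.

54 min = 3240 s
Audio total: 384 + 512 + 112 = 1008 kbps = 1.008 Mbps.
Total bitrate: 140.32 + 1.008 = 141.328 Mbps.
Stream data: 141.328 Mbps × 3240 s = 457902.7 Mb.
457,903 Mb ÷ 8 = 57,238 MB → 57.24 GB.

57.238 GB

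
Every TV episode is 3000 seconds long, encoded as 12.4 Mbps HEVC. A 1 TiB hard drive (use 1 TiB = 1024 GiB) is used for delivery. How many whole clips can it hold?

Per item: 12.400 Mbps × 3000 s = 37,200 Mb = 4,650 MB.
Capacity: 1 TiB = 8,796,093 Mb; 236.45 items → 236 complete.

236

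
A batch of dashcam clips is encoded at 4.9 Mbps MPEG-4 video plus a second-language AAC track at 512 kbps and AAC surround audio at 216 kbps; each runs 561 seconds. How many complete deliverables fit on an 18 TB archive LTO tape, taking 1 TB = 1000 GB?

45608

Audio total: 512 + 216 = 728 kbps = 0.728 Mbps.
Total bitrate: 5.628 Mbps.
Per item: 5.628 Mbps × 561 s = 3,157 Mb = 394.7 MB.
Capacity: 18 TB = 144,000,000 Mb; 45608.47 items → 45608 complete.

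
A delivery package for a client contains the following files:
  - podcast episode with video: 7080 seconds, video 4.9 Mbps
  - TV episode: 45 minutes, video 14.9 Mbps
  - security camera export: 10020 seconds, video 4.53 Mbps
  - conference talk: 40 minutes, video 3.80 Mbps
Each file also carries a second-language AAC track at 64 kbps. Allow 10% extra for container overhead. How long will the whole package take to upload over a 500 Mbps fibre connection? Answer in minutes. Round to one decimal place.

Audio: 64 kbps = 0.064 Mbps.
podcast episode with video: 4.964 Mbps × 7080 s × 1.10 = 38659.6 Mb
TV episode: 14.964 Mbps × 2700 s × 1.10 = 44443.1 Mb
security camera export: 4.594 Mbps × 10020 s × 1.10 = 50635.1 Mb
conference talk: 3.864 Mbps × 2400 s × 1.10 = 10201.0 Mb
Total: 143938.7 Mb = 17992.3 MB.
At 500 Mbps: 143938.7 / 500 = 288 s ≈ 4.8 minutes.

4.8 minutes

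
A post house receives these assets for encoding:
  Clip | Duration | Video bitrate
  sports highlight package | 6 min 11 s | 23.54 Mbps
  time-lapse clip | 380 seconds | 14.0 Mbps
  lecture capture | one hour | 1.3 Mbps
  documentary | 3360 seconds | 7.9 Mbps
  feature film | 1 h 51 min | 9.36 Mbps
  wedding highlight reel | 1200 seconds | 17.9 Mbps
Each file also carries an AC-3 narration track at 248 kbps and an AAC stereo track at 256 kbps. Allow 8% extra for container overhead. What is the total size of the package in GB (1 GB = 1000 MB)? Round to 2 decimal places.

Audio total: 248 + 256 = 504 kbps = 0.504 Mbps.
sports highlight package: 24.044 Mbps × 371 s × 1.08 = 9633.9 Mb
time-lapse clip: 14.504 Mbps × 380 s × 1.08 = 5952.4 Mb
lecture capture: 1.804 Mbps × 3600 s × 1.08 = 7014.0 Mb
documentary: 8.404 Mbps × 3360 s × 1.08 = 30496.4 Mb
feature film: 9.864 Mbps × 6660 s × 1.08 = 70949.8 Mb
wedding highlight reel: 18.404 Mbps × 1200 s × 1.08 = 23851.6 Mb
Total: 147898.1 Mb = 18487.3 MB.
= 18.49 GB.

18.49 GB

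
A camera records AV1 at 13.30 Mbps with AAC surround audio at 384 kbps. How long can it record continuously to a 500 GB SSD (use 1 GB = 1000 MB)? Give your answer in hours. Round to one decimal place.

81.2 hours

Audio: 384 kbps = 0.384 Mbps.
Total bitrate: 13.30 + 0.384 = 13.684 Mbps.
Capacity: 500 GB = 4,000,000 Mb.
Recording time: 4,000,000 / 13.684 = 292,312 s ≈ 81.2 hours.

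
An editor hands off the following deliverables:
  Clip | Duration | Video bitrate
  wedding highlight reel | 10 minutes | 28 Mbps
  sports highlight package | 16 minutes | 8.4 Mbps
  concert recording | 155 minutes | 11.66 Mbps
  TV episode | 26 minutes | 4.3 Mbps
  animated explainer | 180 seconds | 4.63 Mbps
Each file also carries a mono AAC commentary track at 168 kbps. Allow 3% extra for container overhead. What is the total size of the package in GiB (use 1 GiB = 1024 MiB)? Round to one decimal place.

17.1 GiB

Audio: 168 kbps = 0.168 Mbps.
wedding highlight reel: 28.168 Mbps × 600 s × 1.03 = 17407.8 Mb
sports highlight package: 8.568 Mbps × 960 s × 1.03 = 8472.0 Mb
concert recording: 11.828 Mbps × 9300 s × 1.03 = 113300.4 Mb
TV episode: 4.468 Mbps × 1560 s × 1.03 = 7179.2 Mb
animated explainer: 4.798 Mbps × 180 s × 1.03 = 889.5 Mb
Total: 147249.0 Mb = 18406.1 MB.
= 17.14 GiB.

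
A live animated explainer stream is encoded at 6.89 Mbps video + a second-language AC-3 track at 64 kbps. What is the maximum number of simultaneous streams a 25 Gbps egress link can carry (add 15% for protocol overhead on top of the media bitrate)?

Audio: 64 kbps = 0.064 Mbps.
Per-viewer media rate: 6.954 Mbps.
On the wire with 15% overhead: 7.997 Mbps.
25 Gbps = 25,000 Mbps; 25,000 / 7.997 = 3126.13 → 3126 viewers.

3126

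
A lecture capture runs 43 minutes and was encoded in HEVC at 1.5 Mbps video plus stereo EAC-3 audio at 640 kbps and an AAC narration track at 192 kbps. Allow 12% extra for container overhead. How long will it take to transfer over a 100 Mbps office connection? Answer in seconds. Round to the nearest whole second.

43 min = 2580 s
Audio total: 640 + 192 = 832 kbps = 0.832 Mbps.
Total bitrate: 2.332 Mbps.
File: 2.332 Mbps × 2580 s = 6016.6 Mb.
With 12% container overhead: ×1.12. → 6738.5 Mb.
At 100 Mbps: 6738.5 / 100 = 67.4 s ≈ 67.4 seconds.

67 seconds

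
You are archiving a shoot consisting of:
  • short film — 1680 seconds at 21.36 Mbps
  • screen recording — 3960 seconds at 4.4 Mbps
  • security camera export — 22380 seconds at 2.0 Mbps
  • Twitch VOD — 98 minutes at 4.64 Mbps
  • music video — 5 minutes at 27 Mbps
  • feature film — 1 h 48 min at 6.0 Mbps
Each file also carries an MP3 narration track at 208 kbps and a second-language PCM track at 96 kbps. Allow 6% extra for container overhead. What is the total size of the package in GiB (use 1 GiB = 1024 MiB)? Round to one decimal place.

22.8 GiB

Audio total: 208 + 96 = 304 kbps = 0.304 Mbps.
short film: 21.664 Mbps × 1680 s × 1.06 = 38579.3 Mb
screen recording: 4.704 Mbps × 3960 s × 1.06 = 19745.5 Mb
security camera export: 2.304 Mbps × 22380 s × 1.06 = 54657.3 Mb
Twitch VOD: 4.944 Mbps × 5880 s × 1.06 = 30815.0 Mb
music video: 27.304 Mbps × 300 s × 1.06 = 8682.7 Mb
feature film: 6.304 Mbps × 6480 s × 1.06 = 43300.9 Mb
Total: 195780.6 Mb = 24472.6 MB.
= 22.79 GiB.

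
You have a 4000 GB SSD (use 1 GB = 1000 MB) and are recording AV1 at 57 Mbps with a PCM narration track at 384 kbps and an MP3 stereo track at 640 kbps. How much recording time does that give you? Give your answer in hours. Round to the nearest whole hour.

153 hours

Audio total: 384 + 640 = 1024 kbps = 1.024 Mbps.
Total bitrate: 57 + 1.024 = 58.024 Mbps.
Capacity: 4000 GB = 32,000,000 Mb.
Recording time: 32,000,000 / 58.024 = 551,496 s ≈ 153 hours.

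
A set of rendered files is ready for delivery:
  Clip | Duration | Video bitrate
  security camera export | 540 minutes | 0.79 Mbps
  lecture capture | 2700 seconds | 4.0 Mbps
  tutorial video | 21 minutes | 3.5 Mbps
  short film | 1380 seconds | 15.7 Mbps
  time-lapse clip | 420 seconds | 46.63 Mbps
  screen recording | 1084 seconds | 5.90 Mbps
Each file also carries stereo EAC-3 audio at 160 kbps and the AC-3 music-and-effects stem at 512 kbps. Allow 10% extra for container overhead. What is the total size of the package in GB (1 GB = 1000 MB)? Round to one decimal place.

Audio total: 160 + 512 = 672 kbps = 0.672 Mbps.
security camera export: 1.462 Mbps × 32400 s × 1.10 = 52105.7 Mb
lecture capture: 4.672 Mbps × 2700 s × 1.10 = 13875.8 Mb
tutorial video: 4.172 Mbps × 1260 s × 1.10 = 5782.4 Mb
short film: 16.372 Mbps × 1380 s × 1.10 = 24852.7 Mb
time-lapse clip: 47.302 Mbps × 420 s × 1.10 = 21853.5 Mb
screen recording: 6.572 Mbps × 1084 s × 1.10 = 7836.5 Mb
Total: 126306.6 Mb = 15788.3 MB.
= 15.79 GB.

15.8 GB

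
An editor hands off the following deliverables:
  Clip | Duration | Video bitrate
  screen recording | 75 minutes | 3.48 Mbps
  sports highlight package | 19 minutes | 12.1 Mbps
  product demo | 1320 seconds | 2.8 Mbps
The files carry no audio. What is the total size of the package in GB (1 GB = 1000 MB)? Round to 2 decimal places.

4.14 GB

screen recording: 3.480 Mbps × 4500 s = 15660.0 Mb
sports highlight package: 12.100 Mbps × 1140 s = 13794.0 Mb
product demo: 2.800 Mbps × 1320 s = 3696.0 Mb
Total: 33150.0 Mb = 4143.8 MB.
= 4.144 GB.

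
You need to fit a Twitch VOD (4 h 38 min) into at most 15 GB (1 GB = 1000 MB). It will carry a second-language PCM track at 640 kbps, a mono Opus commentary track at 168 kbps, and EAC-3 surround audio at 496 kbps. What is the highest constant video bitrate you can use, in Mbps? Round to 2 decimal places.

5.89 Mbps

Budget: 15 GB = 120000.0 Mb.
4 h 38 min = 278 min = 16680 s
Total bitrate budget: 120000.0 Mb / 16680 s = 7.194 Mbps.
Audio total: 640 + 168 + 496 = 1304 kbps = 1.304 Mbps.
Video: 7.194 − 1.304 = 5.890 Mbps.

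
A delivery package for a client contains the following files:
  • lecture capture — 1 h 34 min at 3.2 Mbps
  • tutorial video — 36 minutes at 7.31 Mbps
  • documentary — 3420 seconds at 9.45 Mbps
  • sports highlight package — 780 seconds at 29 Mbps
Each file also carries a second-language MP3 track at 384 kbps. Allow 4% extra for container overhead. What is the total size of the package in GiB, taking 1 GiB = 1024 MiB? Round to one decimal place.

11.3 GiB

Audio: 384 kbps = 0.384 Mbps.
lecture capture: 3.584 Mbps × 5640 s × 1.04 = 21022.3 Mb
tutorial video: 7.694 Mbps × 2160 s × 1.04 = 17283.8 Mb
documentary: 9.834 Mbps × 3420 s × 1.04 = 34977.6 Mb
sports highlight package: 29.384 Mbps × 780 s × 1.04 = 23836.3 Mb
Total: 97120.0 Mb = 12140.0 MB.
= 11.31 GiB.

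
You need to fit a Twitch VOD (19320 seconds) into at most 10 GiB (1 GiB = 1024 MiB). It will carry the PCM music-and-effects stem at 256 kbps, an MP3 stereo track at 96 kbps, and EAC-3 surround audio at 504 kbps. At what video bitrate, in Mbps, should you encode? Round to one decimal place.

Budget: 10 GiB = 85899.3 Mb.
Total bitrate budget: 85899.3 Mb / 19320 s = 4.446 Mbps.
Audio total: 256 + 96 + 504 = 856 kbps = 0.856 Mbps.
Video: 4.446 − 0.856 = 3.590 Mbps.

3.6 Mbps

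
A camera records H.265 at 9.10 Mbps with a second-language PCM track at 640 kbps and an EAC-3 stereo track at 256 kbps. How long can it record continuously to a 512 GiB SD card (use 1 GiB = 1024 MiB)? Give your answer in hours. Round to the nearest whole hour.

Audio total: 640 + 256 = 896 kbps = 0.896 Mbps.
Total bitrate: 9.10 + 0.896 = 9.996 Mbps.
Capacity: 512 GiB = 4,398,047 Mb.
Recording time: 4,398,047 / 9.996 = 439,981 s ≈ 122 hours.

122 hours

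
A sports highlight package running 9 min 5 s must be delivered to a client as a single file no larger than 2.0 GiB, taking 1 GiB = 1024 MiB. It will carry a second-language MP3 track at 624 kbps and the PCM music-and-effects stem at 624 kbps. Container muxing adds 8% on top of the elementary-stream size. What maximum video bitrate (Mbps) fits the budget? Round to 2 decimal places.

27.94 Mbps

Budget: 2.0 GiB = 17179.9 Mb.
Stream payload after overhead: 17179.9 / 1.08 = 15907.3 Mb.
9 min 5 s = 545 s
Total bitrate budget: 15907.3 Mb / 545 s = 29.188 Mbps.
Audio total: 624 + 624 = 1248 kbps = 1.248 Mbps.
Video: 29.188 − 1.248 = 27.940 Mbps.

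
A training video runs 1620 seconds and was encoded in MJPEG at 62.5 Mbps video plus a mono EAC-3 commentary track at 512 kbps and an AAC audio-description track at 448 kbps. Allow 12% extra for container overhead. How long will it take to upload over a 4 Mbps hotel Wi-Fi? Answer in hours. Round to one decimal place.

Audio total: 512 + 448 = 960 kbps = 0.960 Mbps.
Total bitrate: 63.460 Mbps.
File: 63.460 Mbps × 1620 s = 102805.2 Mb.
With 12% container overhead: ×1.12. → 115141.8 Mb.
At 4 Mbps: 115141.8 / 4 = 28785.5 s ≈ 8 hours.

8.0 hours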